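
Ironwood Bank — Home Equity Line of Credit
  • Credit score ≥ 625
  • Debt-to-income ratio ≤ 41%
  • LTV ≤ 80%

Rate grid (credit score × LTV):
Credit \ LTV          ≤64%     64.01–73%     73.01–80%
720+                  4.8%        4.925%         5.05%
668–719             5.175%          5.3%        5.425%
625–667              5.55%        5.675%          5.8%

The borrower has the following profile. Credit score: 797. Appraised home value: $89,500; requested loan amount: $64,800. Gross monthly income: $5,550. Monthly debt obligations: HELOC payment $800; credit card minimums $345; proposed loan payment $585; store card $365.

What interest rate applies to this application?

Credit score 797 ≥ 625; Total monthly debts = (800 + 345 + 585 + 365) = 2,095. DTI = 2,095/5,550 = 37.7% ≤ 41%
LTV: 64,800 ÷ 89,500 = 72.4%, within 80% cap
Score 797 is in the 720+ band; LTV 72.4% is in the 64.01–73% band → 4.925%.

4.925%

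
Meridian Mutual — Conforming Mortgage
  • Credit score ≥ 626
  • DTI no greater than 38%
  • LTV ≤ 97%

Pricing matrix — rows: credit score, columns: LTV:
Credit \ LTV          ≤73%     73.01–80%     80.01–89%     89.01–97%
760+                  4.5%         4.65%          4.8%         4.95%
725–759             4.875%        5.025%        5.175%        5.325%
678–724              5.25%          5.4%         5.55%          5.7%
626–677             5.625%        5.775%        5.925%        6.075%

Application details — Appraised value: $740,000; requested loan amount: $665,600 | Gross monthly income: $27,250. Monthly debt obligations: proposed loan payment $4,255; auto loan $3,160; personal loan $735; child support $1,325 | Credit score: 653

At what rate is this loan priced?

6.075%

Credit score 653 ≥ 626; Total monthly debts = (4,255 + 3,160 + 735 + 1,325) = 9,475. DTI = 9,475/27,250 = 34.8% ≤ 38%
LTV: 665,600 ÷ 740,000 = 89.9%, within 97% cap
Row: 653 falls in 626–677. Column: 89.9% falls in 89.01–97%. Rate = 6.075%.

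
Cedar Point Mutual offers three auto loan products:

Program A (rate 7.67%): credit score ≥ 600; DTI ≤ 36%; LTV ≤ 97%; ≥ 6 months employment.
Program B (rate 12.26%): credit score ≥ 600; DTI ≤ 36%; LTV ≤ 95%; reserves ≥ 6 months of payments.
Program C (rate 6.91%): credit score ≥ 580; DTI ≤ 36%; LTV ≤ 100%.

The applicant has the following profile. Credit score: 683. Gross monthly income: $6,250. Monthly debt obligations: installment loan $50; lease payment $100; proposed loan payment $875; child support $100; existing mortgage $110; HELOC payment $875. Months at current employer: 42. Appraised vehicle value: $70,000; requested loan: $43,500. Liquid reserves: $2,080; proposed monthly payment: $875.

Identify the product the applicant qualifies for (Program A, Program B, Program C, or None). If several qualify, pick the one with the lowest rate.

Program C

Total debts = (50 + 100 + 875 + 100 + 110 + 875) = 2,110; DTI = 2,110/6,250 = 33.8%.
LTV = 43,500/70,000 = 62.1%.
Reserves = 2,080/875 = 2.4 months.
Program A: score 683 ≥ 600; DTI 33.8% ≤ 36%; LTV 62.1% ≤ 97%; employment 42 ≥ 6 mo → qualifies.
Program B: score 683 ≥ 600; DTI 33.8% ≤ 36%; LTV 62.1% ≤ 95%; reserves 2.4 < 6 mo → does not qualify.
Program C: score 683 ≥ 580; DTI 33.8% ≤ 36%; LTV 62.1% ≤ 100% → qualifies.
Qualifying: Program A, Program C. Lowest rate is 6.91% → Program C.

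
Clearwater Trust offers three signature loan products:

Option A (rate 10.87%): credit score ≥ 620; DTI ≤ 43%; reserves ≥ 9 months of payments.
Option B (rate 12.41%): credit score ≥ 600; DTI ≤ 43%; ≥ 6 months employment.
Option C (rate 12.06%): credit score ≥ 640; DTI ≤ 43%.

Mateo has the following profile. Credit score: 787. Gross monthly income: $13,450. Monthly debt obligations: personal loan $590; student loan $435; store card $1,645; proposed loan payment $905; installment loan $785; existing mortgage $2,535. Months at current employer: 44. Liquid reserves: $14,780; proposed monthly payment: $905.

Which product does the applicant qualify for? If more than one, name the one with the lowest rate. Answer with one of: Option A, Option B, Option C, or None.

None

Total debts = (590 + 435 + 1,645 + 905 + 785 + 2,535) = 6,895; DTI = 6,895/13,450 = 51.3%.
Reserves = 14,780/905 = 16.3 months.
Option A: score 787 ≥ 620; DTI 51.3% > 43%; reserves 16.3 ≥ 9 mo → does not qualify.
Option B: score 787 ≥ 600; DTI 51.3% > 43%; employment 44 ≥ 6 mo → does not qualify.
Option C: score 787 ≥ 640; DTI 51.3% > 43% → does not qualify.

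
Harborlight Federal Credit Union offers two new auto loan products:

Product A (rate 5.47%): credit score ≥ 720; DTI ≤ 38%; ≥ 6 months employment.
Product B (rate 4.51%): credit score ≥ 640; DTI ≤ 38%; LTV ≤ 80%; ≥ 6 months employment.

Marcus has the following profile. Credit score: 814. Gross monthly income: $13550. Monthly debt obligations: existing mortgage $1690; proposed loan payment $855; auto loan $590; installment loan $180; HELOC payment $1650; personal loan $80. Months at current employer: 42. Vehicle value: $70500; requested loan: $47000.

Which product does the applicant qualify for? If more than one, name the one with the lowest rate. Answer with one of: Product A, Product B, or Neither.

Total debts = (1,690 + 855 + 590 + 180 + 1,650 + 80) = 5,045; DTI = 5,045/13,550 = 37.2%.
LTV = 47,000/70,500 = 66.7%.
Product A: score 814 ≥ 720; DTI 37.2% ≤ 38%; employment 42 ≥ 6 mo → qualifies.
Product B: score 814 ≥ 640; DTI 37.2% ≤ 38%; LTV 66.7% ≤ 80%; employment 42 ≥ 6 mo → qualifies.
Qualifying: Product A, Product B. Lowest rate is 4.51% → Product B.

Product B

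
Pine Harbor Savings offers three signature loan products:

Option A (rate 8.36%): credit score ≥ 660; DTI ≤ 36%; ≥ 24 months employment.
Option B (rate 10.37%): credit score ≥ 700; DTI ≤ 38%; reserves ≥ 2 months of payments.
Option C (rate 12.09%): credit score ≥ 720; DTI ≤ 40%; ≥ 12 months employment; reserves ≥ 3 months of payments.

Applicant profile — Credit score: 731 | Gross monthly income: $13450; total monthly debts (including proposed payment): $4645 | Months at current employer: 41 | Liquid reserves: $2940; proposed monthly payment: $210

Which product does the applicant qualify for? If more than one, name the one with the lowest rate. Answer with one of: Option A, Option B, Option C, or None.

Option A

DTI = 4,645/13,450 = 34.5%.
Reserves = 2,940/210 = 14.0 months.
Option A: score 731 ≥ 660; DTI 34.5% ≤ 36%; employment 41 ≥ 24 mo → qualifies.
Option B: score 731 ≥ 700; DTI 34.5% ≤ 38%; reserves 14.0 ≥ 2 mo → qualifies.
Option C: score 731 ≥ 720; DTI 34.5% ≤ 40%; employment 41 ≥ 12 mo; reserves 14.0 ≥ 3 mo → qualifies.
Qualifying: Option A, Option B, Option C. Lowest rate is 8.36% → Option A.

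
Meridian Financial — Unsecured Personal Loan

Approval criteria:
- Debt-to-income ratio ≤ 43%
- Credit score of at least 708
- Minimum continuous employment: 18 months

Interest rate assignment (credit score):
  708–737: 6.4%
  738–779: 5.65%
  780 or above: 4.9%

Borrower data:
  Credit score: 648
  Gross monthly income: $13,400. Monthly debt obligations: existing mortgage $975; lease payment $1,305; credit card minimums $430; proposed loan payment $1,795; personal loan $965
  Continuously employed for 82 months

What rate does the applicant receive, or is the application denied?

Denied

Credit score 648 < 708 (below minimum)
Employment 82 ≥ 18 months
Total monthly debts = (975 + 1,305 + 430 + 1,795 + 965) = 5,470. DTI: 5,470 ÷ 13,400 = 40.8%, within the 43% cap
Not all requirements met → denied.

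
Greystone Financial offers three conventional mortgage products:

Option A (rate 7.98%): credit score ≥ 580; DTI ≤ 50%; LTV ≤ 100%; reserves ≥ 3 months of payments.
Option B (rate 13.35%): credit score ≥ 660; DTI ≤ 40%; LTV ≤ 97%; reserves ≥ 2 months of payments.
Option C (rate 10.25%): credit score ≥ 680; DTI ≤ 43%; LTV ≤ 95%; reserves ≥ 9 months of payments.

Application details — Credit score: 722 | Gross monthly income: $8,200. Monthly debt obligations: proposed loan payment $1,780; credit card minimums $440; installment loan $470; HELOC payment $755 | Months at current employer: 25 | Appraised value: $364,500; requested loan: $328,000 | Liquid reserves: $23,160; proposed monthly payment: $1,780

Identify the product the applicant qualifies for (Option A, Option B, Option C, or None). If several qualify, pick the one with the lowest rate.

Total debts = (1,780 + 440 + 470 + 755) = 3,445; DTI = 3,445/8,200 = 42%.
LTV = 328,000/364,500 = 90%.
Reserves = 23,160/1,780 = 13.0 months.
Option A: score 722 ≥ 580; DTI 42% ≤ 50%; LTV 90% ≤ 100%; reserves 13.0 ≥ 3 mo → qualifies.
Option B: score 722 ≥ 660; DTI 42% > 40%; LTV 90% ≤ 97%; reserves 13.0 ≥ 2 mo → does not qualify.
Option C: score 722 ≥ 680; DTI 42% ≤ 43%; LTV 90% ≤ 95%; reserves 13.0 ≥ 9 mo → qualifies.
Qualifying: Option A, Option C. Lowest rate is 7.98% → Option A.

Option A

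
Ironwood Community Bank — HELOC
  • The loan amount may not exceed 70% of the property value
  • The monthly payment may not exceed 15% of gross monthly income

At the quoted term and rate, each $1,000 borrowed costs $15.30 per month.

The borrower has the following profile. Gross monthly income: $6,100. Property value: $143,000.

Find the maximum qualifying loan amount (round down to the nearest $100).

Payment cap: 15% × $6,100 = $915/month.
At $15.30 per $1,000, that supports 915/15.30 × 1,000 ≈ $59,803 → $59,800.
LTV cap: 70% × $143,000 = $100,100 → $100,100.
Binding constraint: payment-to-income.

$59,800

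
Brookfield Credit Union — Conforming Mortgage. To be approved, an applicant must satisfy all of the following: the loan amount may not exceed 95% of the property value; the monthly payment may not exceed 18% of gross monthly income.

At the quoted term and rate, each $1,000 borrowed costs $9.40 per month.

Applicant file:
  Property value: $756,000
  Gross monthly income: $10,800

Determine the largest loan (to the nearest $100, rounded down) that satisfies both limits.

$206,800

Payment cap: 18% × $10,800 = $1,944/month.
At $9.40 per $1,000, that supports 1,944/9.40 × 1,000 ≈ $206,808 → $206,800.
LTV cap: 95% × $756,000 = $718,200 → $718,200.
Binding constraint: payment-to-income.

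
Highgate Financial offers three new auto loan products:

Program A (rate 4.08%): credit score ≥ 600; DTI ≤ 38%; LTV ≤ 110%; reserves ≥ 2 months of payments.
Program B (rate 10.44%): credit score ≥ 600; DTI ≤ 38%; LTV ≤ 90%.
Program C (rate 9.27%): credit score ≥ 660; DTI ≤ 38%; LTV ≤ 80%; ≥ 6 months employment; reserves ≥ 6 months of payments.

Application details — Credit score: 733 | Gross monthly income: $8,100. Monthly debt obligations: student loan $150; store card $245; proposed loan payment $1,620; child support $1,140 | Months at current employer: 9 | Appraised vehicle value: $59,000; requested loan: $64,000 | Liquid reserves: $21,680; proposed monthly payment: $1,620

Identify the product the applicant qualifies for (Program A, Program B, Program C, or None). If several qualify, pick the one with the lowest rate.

None

Total debts = (150 + 245 + 1,620 + 1,140) = 3,155; DTI = 3,155/8,100 = 39%.
LTV = 64,000/59,000 = 108.5%.
Reserves = 21,680/1,620 = 13.4 months.
Program A: score 733 ≥ 600; DTI 39% > 38%; LTV 108.5% ≤ 110%; reserves 13.4 ≥ 2 mo → does not qualify.
Program B: score 733 ≥ 600; DTI 39% > 38%; LTV 108.5% > 90% → does not qualify.
Program C: score 733 ≥ 660; DTI 39% > 38%; LTV 108.5% > 80%; employment 9 ≥ 6 mo; reserves 13.4 ≥ 6 mo → does not qualify.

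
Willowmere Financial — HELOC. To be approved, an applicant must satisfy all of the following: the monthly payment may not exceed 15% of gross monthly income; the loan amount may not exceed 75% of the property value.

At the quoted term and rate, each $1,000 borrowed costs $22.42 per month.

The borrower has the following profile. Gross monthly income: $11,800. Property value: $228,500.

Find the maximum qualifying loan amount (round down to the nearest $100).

Payment cap: 15% × $11,800 = $1,770/month.
At $22.42 per $1,000, that supports 1,770/22.42 × 1,000 ≈ $78,947 → $78,900.
LTV cap: 75% × $228,500 = $171,375 → $171,300.
Binding constraint: payment-to-income.

$78,900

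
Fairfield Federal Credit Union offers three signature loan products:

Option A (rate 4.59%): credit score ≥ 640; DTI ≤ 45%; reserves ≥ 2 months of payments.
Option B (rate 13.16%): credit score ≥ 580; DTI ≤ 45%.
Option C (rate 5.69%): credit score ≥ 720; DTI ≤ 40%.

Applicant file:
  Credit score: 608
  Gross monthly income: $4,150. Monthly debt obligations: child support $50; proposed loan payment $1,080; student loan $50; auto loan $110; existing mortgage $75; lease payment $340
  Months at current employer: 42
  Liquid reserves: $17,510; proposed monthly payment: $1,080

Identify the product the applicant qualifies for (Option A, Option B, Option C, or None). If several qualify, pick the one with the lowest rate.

Total debts = (50 + 1,080 + 50 + 110 + 75 + 340) = 1,705; DTI = 1,705/4,150 = 41.1%.
Reserves = 17,510/1,080 = 16.2 months.
Option A: score 608 < 640; DTI 41.1% ≤ 45%; reserves 16.2 ≥ 2 mo → does not qualify.
Option B: score 608 ≥ 580; DTI 41.1% ≤ 45% → qualifies.
Option C: score 608 < 720; DTI 41.1% > 40% → does not qualify.

Option B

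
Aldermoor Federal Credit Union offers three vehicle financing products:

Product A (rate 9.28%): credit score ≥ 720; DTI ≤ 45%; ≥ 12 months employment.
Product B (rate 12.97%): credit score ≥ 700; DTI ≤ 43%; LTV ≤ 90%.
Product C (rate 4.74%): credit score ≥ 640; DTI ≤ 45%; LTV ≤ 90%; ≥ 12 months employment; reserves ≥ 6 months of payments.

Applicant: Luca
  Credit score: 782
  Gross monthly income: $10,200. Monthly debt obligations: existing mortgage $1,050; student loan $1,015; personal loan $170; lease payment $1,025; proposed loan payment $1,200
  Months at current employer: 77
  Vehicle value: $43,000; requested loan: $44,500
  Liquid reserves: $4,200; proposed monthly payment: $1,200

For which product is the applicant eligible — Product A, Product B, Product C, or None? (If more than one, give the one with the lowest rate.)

Total debts = (1,050 + 1,015 + 170 + 1,025 + 1,200) = 4,460; DTI = 4,460/10,200 = 43.7%.
LTV = 44,500/43,000 = 103.5%.
Reserves = 4,200/1,200 = 3.5 months.
Product A: score 782 ≥ 720; DTI 43.7% ≤ 45%; employment 77 ≥ 12 mo → qualifies.
Product B: score 782 ≥ 700; DTI 43.7% > 43%; LTV 103.5% > 90% → does not qualify.
Product C: score 782 ≥ 640; DTI 43.7% ≤ 45%; LTV 103.5% > 90%; employment 77 ≥ 12 mo; reserves 3.5 < 6 mo → does not qualify.

Product A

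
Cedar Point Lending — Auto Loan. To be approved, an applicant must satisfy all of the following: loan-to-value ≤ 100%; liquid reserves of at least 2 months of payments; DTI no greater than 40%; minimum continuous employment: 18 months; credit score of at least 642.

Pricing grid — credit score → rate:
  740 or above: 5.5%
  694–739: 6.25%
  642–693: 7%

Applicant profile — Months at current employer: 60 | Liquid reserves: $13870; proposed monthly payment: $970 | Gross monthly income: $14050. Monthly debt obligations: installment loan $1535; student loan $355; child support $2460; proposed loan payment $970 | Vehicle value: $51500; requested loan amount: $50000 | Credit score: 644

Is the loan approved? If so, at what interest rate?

Credit score 644 ≥ 642 (meets minimum)
LTV = 50,000/51,500 = 97.1% ≤ 100%
Reserves = 13,870/970 = 14.3 months ≥ 2
Employment 60 ≥ 18 months
Total monthly debts = (1,535 + 355 + 2,460 + 970) = 5,320. DTI: 5,320 ÷ 14,050 = 37.9%, within the 40% cap
All requirements met. Score 644 falls in the 642–693 tier → 7%.

Approved at 7%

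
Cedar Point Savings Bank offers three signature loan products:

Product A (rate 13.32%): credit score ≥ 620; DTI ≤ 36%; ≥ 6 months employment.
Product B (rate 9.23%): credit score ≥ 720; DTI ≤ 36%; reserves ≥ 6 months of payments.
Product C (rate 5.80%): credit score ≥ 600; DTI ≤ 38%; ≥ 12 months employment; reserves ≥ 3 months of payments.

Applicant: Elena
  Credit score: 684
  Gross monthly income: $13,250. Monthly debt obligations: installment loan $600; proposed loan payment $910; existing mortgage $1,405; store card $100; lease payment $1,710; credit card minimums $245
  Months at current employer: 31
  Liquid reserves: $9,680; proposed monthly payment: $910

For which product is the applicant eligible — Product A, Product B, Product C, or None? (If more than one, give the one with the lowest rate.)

Product C

Total debts = (600 + 910 + 1,405 + 100 + 1,710 + 245) = 4,970; DTI = 4,970/13,250 = 37.5%.
Reserves = 9,680/910 = 10.6 months.
Product A: score 684 ≥ 620; DTI 37.5% > 36%; employment 31 ≥ 6 mo → does not qualify.
Product B: score 684 < 720; DTI 37.5% > 36%; reserves 10.6 ≥ 6 mo → does not qualify.
Product C: score 684 ≥ 600; DTI 37.5% ≤ 38%; employment 31 ≥ 12 mo; reserves 10.6 ≥ 3 mo → qualifies.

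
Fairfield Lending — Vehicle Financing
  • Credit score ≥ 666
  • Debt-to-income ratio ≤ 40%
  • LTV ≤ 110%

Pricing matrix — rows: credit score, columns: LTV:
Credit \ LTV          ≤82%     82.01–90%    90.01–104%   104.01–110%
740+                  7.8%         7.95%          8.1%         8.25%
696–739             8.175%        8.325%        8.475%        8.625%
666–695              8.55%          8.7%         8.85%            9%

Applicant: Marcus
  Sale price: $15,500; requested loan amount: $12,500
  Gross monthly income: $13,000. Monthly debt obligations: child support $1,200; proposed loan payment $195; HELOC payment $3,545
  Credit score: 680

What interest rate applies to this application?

Credit score 680 ≥ 666; Total monthly debts = (1,200 + 195 + 3,545) = 4,940. DTI = 4,940/13,000 = 38% ≤ 40%
LTV: 12,500 ÷ 15,500 = 80.6%, within 110% cap
Row: 680 falls in 666–695. Column: 80.6% falls in ≤82%. Rate = 8.55%.

8.55%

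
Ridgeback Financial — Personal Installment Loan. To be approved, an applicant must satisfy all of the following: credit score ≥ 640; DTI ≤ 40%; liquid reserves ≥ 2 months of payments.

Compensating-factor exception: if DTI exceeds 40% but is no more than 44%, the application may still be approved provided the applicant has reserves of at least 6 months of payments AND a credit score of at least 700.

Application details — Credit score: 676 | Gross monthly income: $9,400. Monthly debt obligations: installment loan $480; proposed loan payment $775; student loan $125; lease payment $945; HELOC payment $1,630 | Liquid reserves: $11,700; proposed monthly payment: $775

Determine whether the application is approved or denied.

Denied

Credit score 676 ≥ 640 (meets base)
Total debts = (480 + 775 + 125 + 945 + 1,630) = 3,955. DTI: 3,955 ÷ 9,400 = 42.1%, over the 40% base limit.
Reserves = 11,700/775 = 15.1 months ≥ 2
42.1% falls in the override range (40%–44%), so the compensating-factor test applies.
Override check — reserves: 15.1 mo (ok); score: 676 (below 700).
Override conditions not both satisfied; exception does not apply.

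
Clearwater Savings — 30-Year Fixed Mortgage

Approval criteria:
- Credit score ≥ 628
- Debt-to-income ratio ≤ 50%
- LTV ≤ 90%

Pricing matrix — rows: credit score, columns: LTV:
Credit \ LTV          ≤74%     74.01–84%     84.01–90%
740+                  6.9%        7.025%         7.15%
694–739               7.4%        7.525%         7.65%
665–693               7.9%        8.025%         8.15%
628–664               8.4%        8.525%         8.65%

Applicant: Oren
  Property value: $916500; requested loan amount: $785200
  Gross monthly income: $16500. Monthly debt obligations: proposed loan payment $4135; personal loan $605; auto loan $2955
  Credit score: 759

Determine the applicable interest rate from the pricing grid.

Credit score 759 ≥ 628; Total monthly debts = (4,135 + 605 + 2,955) = 7,695. DTI: 7,695 ÷ 16,500 = 46.6%, within the 50% cap
Loan-to-value = 785,200/916,500 = 85.7% — pass (90% max)
Credit 759 → row 740+; LTV 85.7% → column 84.01–90%. Grid cell → 7.15%.

7.15%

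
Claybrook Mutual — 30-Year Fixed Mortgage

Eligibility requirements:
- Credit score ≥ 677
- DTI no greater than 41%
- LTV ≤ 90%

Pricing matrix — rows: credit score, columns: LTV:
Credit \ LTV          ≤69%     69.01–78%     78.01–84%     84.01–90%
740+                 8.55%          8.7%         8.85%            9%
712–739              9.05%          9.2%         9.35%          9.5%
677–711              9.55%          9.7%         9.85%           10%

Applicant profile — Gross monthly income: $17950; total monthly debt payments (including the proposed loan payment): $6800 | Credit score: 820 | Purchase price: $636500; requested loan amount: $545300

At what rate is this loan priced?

Credit score 820 ≥ 677; DTI: 6,800 ÷ 17,950 = 37.9%, within the 41% cap
LTV: 545,300 ÷ 636,500 = 85.7%, within 90% cap
Row: 820 falls in 740+. Column: 85.7% falls in 84.01–90%. Rate = 9%.

9%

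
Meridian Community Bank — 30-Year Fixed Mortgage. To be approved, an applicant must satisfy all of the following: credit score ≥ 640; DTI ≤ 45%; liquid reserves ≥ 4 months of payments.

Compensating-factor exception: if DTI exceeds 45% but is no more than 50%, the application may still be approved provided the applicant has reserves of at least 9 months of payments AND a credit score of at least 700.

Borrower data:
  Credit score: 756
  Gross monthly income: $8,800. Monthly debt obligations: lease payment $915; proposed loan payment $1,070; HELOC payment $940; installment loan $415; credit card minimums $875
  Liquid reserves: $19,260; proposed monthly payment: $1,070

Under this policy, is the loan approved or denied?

Credit score 756 ≥ 640 (meets base)
Total debts = (915 + 1,070 + 940 + 415 + 875) = 4,215. DTI = 4,215/8,800 = 47.9% > 45% — standard DTI limit exceeded.
Reserves = 19,260/1,070 = 18.0 months ≥ 4
DTI 47.9% is within the 45%–50% exception band; checking compensating factors.
Reserves 18.0 ≥ 9 months; credit score 756 ≥ 700.
Both override conditions satisfied; DTI exception granted.

Approved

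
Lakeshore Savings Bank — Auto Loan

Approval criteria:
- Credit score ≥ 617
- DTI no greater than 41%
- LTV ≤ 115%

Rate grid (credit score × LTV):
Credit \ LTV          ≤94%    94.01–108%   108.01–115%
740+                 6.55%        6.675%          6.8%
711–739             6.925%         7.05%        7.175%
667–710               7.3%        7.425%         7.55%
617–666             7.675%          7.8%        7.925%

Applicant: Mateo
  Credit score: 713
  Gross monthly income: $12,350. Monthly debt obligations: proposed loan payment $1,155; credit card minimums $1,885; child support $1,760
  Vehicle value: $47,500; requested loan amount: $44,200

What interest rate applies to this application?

Credit score 713 ≥ 617; Total monthly debts = (1,155 + 1,885 + 1,760) = 4,800. DTI = 4,800/12,350 = 38.9% ≤ 41%
LTV: 44,200 ÷ 47,500 = 93.1%, within 115% cap
Credit 713 → row 711–739; LTV 93.1% → column ≤94%. Grid cell → 6.925%.

6.925%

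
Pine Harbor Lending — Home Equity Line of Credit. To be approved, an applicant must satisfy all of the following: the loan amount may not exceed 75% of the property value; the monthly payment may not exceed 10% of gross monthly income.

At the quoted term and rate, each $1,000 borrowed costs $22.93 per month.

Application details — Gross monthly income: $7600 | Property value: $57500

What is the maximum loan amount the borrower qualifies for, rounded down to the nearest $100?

Payment cap: 10% × $7,600 = $760/month.
At $22.93 per $1,000, that supports 760/22.93 × 1,000 ≈ $33,144 → $33,100.
LTV cap: 75% × $57,500 = $43,125 → $43,100.
Binding constraint: payment-to-income.

$33,100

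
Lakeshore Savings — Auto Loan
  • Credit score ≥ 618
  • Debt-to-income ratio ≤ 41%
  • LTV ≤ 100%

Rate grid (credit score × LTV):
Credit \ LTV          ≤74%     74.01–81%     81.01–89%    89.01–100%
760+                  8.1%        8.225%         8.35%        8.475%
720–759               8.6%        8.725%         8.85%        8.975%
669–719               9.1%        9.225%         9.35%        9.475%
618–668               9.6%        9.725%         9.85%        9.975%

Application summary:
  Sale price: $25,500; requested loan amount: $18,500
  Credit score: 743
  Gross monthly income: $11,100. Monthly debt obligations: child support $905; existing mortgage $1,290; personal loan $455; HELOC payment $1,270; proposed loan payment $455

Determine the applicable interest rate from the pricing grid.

Credit score 743 ≥ 618; Total monthly debts = (905 + 1,290 + 455 + 1,270 + 455) = 4,375. Debt-to-income = 4,375/11,100 = 39.4% — meets 41% limit
LTV: 18,500 ÷ 25,500 = 72.5%, within 100% cap
Score 743 is in the 720–759 band; LTV 72.5% is in the ≤74% band → 8.6%.

8.6%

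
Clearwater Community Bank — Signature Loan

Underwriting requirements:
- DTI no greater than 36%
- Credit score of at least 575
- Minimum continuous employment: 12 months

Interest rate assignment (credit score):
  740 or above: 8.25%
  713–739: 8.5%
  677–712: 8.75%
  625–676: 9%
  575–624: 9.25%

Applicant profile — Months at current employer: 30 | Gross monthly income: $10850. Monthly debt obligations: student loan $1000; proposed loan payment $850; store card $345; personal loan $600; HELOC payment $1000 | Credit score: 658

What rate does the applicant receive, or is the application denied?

Approved at 9%

Credit score 658 ≥ 575 (meets minimum)
Total monthly debts = (1,000 + 850 + 345 + 600 + 1,000) = 3,795. DTI = 3,795/10,850 = 35% ≤ 36%
Employment 30 ≥ 12 months
All requirements met. Score 658 falls in the 625–676 tier → 9%.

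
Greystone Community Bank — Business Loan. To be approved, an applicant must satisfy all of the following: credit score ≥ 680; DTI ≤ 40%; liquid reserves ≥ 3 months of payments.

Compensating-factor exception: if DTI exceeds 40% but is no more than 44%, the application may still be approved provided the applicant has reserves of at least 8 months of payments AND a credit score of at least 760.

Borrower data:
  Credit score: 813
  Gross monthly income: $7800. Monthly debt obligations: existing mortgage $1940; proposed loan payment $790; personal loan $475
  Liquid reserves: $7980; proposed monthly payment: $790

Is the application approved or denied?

Approved

Credit score 813 ≥ 680 (meets base)
Total debts = (1,940 + 790 + 475) = 3,205. DTI = 3,205/7,800 = 41.1% > 40% — standard DTI limit exceeded.
Reserves: 7,980 ÷ 790 = 10.1 months (meets 3-month minimum)
DTI 41.1% is within the 40%–44% exception band; checking compensating factors.
Override check — reserves: 10.1 mo (ok); score: 813 (ok).
Both override conditions satisfied; DTI exception granted.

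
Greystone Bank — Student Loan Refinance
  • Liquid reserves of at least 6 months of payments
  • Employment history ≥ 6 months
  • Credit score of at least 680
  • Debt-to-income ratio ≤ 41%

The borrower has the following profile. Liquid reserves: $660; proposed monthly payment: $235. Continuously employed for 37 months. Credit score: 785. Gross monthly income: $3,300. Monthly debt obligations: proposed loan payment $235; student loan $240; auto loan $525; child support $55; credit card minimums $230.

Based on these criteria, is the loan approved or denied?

Reserves = 660/235 = 2.8 months < 6
Employment 37 ≥ 6 months
Credit score 785 ≥ 680 (meets)
Total monthly debts = (235 + 240 + 525 + 55 + 230) = 1,285. DTI = 1,285/3,300 = 38.9% ≤ 41%
Fails on reserves.

Denied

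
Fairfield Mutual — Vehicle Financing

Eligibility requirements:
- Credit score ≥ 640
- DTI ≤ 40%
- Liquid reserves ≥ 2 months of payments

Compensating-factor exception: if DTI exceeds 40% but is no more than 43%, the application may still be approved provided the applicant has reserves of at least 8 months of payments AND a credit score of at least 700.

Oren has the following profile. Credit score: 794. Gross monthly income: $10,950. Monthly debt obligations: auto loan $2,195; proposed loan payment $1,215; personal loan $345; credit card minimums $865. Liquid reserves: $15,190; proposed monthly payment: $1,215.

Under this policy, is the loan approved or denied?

Credit score 794 ≥ 640 (meets base)
Total debts = (2,195 + 1,215 + 345 + 865) = 4,620. DTI = 4,620/10,950 = 42.2% > 40% — standard DTI limit exceeded.
Liquid reserves cover 15,190/1,215 = 12.5 months — ≥ 2 required
DTI 42.2% is within the 40%–43% exception band; checking compensating factors.
Reserves 12.5 ≥ 8 months; credit score 794 ≥ 700.
Both compensating conditions met → exception applies.

Approved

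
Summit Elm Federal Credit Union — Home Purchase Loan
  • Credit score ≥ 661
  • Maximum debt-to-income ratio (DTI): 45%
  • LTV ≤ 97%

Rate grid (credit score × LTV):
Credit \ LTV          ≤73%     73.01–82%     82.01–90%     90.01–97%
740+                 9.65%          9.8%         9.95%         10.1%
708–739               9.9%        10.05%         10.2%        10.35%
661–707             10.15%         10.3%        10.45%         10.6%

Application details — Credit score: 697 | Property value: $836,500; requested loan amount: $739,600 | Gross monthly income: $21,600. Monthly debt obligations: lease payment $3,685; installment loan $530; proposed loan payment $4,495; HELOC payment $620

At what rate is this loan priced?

10.45%

Credit score 697 ≥ 661; Total monthly debts = (3,685 + 530 + 4,495 + 620) = 9,330. DTI = 9,330/21,600 = 43.2% ≤ 45%
LTV: 739,600 ÷ 836,500 = 88.4%, within 97% cap
Credit 697 → row 661–707; LTV 88.4% → column 82.01–90%. Grid cell → 10.45%.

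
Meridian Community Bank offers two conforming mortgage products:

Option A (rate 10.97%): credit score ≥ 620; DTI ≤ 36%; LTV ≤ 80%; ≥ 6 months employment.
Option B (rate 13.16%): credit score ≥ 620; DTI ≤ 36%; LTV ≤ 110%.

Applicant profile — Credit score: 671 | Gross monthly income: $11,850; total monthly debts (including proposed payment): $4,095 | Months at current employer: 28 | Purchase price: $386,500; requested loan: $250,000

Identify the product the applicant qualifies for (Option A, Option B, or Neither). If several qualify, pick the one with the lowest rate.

Option A

DTI = 4,095/11,850 = 34.6%.
LTV = 250,000/386,500 = 64.7%.
Option A: score 671 ≥ 620; DTI 34.6% ≤ 36%; LTV 64.7% ≤ 80%; employment 28 ≥ 6 mo → qualifies.
Option B: score 671 ≥ 620; DTI 34.6% ≤ 36%; LTV 64.7% ≤ 110% → qualifies.
Qualifying: Option A, Option B. Lowest rate is 10.97% → Option A.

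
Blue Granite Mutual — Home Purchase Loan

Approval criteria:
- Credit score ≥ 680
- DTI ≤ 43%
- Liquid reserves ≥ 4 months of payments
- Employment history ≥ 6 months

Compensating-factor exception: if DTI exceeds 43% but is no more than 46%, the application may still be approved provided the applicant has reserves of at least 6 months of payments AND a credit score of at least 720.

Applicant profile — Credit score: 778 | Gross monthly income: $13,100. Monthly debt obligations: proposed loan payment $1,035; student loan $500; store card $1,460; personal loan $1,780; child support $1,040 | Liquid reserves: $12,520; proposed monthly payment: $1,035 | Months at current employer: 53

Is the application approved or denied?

Credit score 778 ≥ 680 (meets base)
Total debts = (1,035 + 500 + 1,460 + 1,780 + 1,040) = 5,815. DTI: 5,815 ÷ 13,100 = 44.4%, over the 43% base limit.
Liquid reserves cover 12,520/1,035 = 12.1 months — ≥ 4 required
Employment 53 ≥ 6 months
44.4% falls in the override range (43%–46%), so the compensating-factor test applies.
Reserves 12.1 ≥ 6 months; credit score 778 ≥ 720.
Both override conditions satisfied; DTI exception granted.

Approved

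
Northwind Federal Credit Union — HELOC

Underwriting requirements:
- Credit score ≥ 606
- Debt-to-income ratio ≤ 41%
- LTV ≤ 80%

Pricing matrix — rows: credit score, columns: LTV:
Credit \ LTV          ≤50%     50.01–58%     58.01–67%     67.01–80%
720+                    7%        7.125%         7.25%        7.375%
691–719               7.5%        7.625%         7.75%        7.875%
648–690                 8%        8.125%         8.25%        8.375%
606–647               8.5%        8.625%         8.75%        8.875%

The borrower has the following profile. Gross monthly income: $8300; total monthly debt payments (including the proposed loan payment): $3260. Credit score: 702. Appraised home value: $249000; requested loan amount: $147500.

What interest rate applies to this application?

Credit score 702 ≥ 606; Debt-to-income = 3,260/8,300 = 39.3% — meets 41% limit
Loan-to-value = 147,500/249,000 = 59.2% — pass (80% max)
Credit 702 → row 691–719; LTV 59.2% → column 58.01–67%. Grid cell → 7.75%.

7.75%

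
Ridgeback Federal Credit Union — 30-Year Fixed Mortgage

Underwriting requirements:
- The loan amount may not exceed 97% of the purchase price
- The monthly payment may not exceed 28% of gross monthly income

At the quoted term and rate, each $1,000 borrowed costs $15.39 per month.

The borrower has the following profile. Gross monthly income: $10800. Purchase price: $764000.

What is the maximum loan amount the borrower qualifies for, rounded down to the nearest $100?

$196,400

Payment cap: 28% × $10,800 = $3,024/month.
At $15.39 per $1,000, that supports 3,024/15.39 × 1,000 ≈ $196,491 → $196,400.
LTV cap: 97% × $764,000 = $741,080 → $741,000.
Binding constraint: payment-to-income.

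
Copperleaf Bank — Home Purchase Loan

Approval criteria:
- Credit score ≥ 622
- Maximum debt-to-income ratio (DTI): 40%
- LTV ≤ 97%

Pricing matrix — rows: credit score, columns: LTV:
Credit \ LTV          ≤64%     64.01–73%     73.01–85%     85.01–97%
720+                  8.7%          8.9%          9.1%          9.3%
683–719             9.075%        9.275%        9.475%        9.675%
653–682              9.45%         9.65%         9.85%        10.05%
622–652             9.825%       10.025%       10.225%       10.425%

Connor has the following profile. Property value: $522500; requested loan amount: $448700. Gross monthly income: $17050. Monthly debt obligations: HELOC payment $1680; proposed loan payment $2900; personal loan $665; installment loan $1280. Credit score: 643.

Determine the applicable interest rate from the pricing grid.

10.425%

Credit score 643 ≥ 622; Total monthly debts = (1,680 + 2,900 + 665 + 1,280) = 6,525. DTI: 6,525 ÷ 17,050 = 38.3%, within the 40% cap
LTV: 448,700 ÷ 522,500 = 85.9%, within 97% cap
Score 643 is in the 622–652 band; LTV 85.9% is in the 85.01–97% band → 10.425%.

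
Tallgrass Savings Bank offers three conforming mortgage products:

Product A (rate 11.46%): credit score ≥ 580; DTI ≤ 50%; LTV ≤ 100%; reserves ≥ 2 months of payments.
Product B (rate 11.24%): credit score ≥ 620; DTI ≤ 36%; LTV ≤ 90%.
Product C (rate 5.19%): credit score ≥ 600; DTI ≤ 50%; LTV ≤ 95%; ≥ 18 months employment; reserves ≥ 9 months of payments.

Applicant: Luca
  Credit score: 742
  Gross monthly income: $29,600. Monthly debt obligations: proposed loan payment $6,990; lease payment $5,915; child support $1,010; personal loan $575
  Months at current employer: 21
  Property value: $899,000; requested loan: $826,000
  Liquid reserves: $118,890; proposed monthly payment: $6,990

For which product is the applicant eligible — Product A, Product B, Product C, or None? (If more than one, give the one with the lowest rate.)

Product C

Total debts = (6,990 + 5,915 + 1,010 + 575) = 14,490; DTI = 14,490/29,600 = 49%.
LTV = 826,000/899,000 = 91.9%.
Reserves = 118,890/6,990 = 17.0 months.
Product A: score 742 ≥ 580; DTI 49% ≤ 50%; LTV 91.9% ≤ 100%; reserves 17.0 ≥ 2 mo → qualifies.
Product B: score 742 ≥ 620; DTI 49% > 36%; LTV 91.9% > 90% → does not qualify.
Product C: score 742 ≥ 600; DTI 49% ≤ 50%; LTV 91.9% ≤ 95%; employment 21 ≥ 18 mo; reserves 17.0 ≥ 9 mo → qualifies.
Qualifying: Product A, Product C. Lowest rate is 5.19% → Product C.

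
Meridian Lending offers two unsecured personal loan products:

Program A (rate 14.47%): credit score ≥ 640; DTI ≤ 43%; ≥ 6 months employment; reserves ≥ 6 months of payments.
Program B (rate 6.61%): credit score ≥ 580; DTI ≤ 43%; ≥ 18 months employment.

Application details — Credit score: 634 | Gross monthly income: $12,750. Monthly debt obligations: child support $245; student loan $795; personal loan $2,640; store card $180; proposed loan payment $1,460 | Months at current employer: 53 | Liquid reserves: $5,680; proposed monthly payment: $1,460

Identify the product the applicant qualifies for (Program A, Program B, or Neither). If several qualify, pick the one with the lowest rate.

Total debts = (245 + 795 + 2,640 + 180 + 1,460) = 5,320; DTI = 5,320/12,750 = 41.7%.
Reserves = 5,680/1,460 = 3.9 months.
Program A: score 634 < 640; DTI 41.7% ≤ 43%; employment 53 ≥ 6 mo; reserves 3.9 < 6 mo → does not qualify.
Program B: score 634 ≥ 580; DTI 41.7% ≤ 43%; employment 53 ≥ 18 mo → qualifies.

Program B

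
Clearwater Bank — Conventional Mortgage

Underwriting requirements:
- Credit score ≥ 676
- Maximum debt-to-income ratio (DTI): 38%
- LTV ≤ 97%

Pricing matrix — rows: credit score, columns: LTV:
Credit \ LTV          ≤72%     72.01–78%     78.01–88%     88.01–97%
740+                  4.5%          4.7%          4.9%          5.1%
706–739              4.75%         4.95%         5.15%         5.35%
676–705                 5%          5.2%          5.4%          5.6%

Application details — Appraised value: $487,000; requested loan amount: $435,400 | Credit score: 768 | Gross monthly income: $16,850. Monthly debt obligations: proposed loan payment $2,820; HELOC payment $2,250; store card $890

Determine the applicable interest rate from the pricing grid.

5.1%

Credit score 768 ≥ 676; Total monthly debts = (2,820 + 2,250 + 890) = 5,960. DTI: 5,960 ÷ 16,850 = 35.4%, within the 38% cap
LTV: 435,400 ÷ 487,000 = 89.4%, within 97% cap
Score 768 is in the 740+ band; LTV 89.4% is in the 88.01–97% band → 5.1%.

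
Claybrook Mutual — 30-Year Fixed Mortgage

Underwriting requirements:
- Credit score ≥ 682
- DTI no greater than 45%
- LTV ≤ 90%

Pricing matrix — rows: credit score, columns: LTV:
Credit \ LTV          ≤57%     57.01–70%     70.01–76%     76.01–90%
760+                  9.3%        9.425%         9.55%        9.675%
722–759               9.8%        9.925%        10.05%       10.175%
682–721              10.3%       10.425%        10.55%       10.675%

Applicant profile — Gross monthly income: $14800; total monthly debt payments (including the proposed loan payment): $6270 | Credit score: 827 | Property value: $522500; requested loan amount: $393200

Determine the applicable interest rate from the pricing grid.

Credit score 827 ≥ 682; DTI: 6,270 ÷ 14,800 = 42.4%, within the 45% cap
Loan-to-value = 393,200/522,500 = 75.3% — pass (90% max)
Row: 827 falls in 760+. Column: 75.3% falls in 70.01–76%. Rate = 9.55%.

9.55%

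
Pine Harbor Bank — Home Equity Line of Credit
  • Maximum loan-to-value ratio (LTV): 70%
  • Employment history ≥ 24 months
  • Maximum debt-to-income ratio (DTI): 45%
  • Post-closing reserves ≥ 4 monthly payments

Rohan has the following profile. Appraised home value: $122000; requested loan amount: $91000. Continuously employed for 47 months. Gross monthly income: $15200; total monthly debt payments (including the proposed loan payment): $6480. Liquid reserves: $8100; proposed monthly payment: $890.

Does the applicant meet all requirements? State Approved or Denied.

Loan-to-value = 91,000/122,000 = 74.6% — fail (70% max)
Employment 47 ≥ 24 months
Debt-to-income = 6,480/15,200 = 42.6% — meets 45% limit
Liquid reserves cover 8,100/890 = 9.1 months — ≥ 4 required
Fails on LTV.

Denied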